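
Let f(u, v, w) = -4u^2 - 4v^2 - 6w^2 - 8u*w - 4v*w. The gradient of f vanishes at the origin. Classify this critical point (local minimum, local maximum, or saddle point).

local maximum

The Hessian at the origin is H = [[-8, 0, -8], [0, -8, -4], [-8, -4, -12]].
Applying the same elementary operations to the rows and columns of H produces a congruent diagonal matrix with entries -8, -8, -2.
Counting signs: 3 negative.
H is negative definite, so the origin is a strict local maximum.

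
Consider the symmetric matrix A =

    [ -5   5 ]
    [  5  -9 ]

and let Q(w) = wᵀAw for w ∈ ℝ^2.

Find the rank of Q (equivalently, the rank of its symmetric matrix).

2

Congruent diagonalization of A (simultaneous row and column reduction) yields pivots -5, -4.
So there are 2 negative pivots.
The rank is the number of nonzero pivots: 2.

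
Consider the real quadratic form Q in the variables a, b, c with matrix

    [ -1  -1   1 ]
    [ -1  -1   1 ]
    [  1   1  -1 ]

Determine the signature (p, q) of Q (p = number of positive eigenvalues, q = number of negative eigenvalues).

Congruent diagonalization of A (simultaneous row and column reduction) yields pivots -1, 0, 0.
So there are 1 negative, 2 zero pivots.

(0, 1)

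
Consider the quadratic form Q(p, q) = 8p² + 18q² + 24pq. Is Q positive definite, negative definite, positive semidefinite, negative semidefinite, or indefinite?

The symmetric matrix of Q is [[8, 12], [12, 18]].
For the 2×2 matrix [[8, 12], [12, 18]]: det = 8·18 − (12)² = 0, trace = 26.
det = 0 so one eigenvalue is zero; the form is semidefinite with the sign of the trace.

positive semidefinite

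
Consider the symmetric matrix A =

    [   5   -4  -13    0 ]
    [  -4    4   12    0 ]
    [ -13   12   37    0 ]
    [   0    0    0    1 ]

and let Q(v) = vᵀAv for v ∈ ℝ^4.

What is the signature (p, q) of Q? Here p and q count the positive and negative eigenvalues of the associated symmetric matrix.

(3, 0)

Row-reducing A symmetrically gives the diagonal entries 5, 4/5, 0, 1.
So there are 3 positive, 1 zero pivots.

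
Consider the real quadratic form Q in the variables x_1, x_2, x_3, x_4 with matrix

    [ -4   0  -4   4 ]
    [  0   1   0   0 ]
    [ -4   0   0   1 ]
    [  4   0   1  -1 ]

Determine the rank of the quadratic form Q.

Symmetric row and column elimination reduces A to a congruent diagonal form with pivots -4, 1, 4, 3/4.
Counting signs: 3 positive, 1 negative.
The rank is the number of nonzero pivots: 4.

4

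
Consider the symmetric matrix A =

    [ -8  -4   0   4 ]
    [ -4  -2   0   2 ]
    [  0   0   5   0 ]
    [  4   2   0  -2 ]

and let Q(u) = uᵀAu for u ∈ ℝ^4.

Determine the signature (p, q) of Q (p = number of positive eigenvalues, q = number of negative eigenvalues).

(1, 1)

Symmetric row and column elimination reduces A to a congruent diagonal form with pivots -8, 0, 5, 0.
That gives 1 positive, 1 negative, 2 zero pivots.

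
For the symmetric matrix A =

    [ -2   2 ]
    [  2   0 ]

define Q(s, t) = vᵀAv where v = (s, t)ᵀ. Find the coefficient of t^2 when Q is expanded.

0

The coefficient of t^2 is the diagonal entry A[2,2] = 0.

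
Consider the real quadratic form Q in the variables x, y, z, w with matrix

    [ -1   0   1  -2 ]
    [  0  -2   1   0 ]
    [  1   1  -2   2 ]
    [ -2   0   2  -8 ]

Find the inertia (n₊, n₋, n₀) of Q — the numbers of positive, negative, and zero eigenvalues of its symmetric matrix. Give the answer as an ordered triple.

Symmetric row and column elimination reduces A to a congruent diagonal form with pivots -1, -2, -1/2, -4.
Counting signs: 4 negative.

(0, 4, 0)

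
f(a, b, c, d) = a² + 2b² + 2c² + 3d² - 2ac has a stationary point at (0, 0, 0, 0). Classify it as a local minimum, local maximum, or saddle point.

The Hessian at the origin is H = [[2, 0, -2, 0], [0, 4, 0, 0], [-2, 0, 4, 0], [0, 0, 0, 6]].
Congruent diagonalization of H (simultaneous row and column reduction) yields pivots 2, 4, 2, 6.
Counting signs: 4 positive.
H is positive definite, so the origin is a strict local minimum.

local minimum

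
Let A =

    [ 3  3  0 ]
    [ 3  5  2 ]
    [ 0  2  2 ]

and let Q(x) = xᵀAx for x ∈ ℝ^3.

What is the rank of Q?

2

Applying the same elementary operations to the rows and columns of A produces a congruent diagonal matrix with entries 3, 2, 0.
Counting signs: 2 positive, 1 zero.
The rank is the number of nonzero pivots: 2.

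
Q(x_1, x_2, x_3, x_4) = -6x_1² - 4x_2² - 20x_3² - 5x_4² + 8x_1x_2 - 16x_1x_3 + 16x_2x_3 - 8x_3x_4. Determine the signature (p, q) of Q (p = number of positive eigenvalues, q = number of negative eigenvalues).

Write A = [[-6, 4, -8, 0], [4, -4, 8, 0], [-8, 8, -20, -4], [0, 0, -4, -5]].
An LDLᵀ factorisation of A has diagonal entries -6, -4/3, -4, -1.
Counting signs: 4 negative.

(0, 4)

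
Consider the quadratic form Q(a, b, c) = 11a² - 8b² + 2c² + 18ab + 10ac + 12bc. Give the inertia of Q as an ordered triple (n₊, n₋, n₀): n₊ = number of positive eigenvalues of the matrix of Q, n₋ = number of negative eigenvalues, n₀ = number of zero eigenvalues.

(1, 2, 0)

The associated matrix is A = [[11, 9, 5], [9, -8, 6], [5, 6, 2]].
Applying the same elementary operations to the rows and columns of A produces a congruent diagonal matrix with entries 11, -169/11, -6/169.
So there are 1 positive, 2 negative pivots.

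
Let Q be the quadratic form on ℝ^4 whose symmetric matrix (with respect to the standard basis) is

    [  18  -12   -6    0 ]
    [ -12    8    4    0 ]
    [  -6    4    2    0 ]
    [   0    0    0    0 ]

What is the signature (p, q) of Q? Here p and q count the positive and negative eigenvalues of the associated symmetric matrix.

Row-reducing A symmetrically gives the diagonal entries 18, 0, 0, 0.
That gives 1 positive, 3 zero pivots.

(1, 0)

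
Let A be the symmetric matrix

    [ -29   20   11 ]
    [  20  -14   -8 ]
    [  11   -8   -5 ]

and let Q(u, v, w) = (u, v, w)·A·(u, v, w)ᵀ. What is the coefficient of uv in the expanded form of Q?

40

The coefficient of uv is A[1,2] + A[2,1] = 2·20 = 40.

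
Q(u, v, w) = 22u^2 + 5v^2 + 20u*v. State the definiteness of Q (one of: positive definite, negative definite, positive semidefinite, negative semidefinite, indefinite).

The associated matrix is A = [[22, 10, 0], [10, 5, 0], [0, 0, 0]].
Symmetric row and column elimination reduces A to a congruent diagonal form with pivots 22, 5/11, 0.
Counting signs: 2 positive, 1 zero.
Hence Q is positive semidefinite.

positive semidefinite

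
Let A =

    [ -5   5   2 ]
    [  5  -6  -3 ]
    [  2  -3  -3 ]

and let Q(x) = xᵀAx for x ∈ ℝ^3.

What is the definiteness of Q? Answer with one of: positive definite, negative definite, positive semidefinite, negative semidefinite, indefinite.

negative definite

An LDLᵀ factorisation of A has diagonal entries -5, -1, -6/5.
That gives 3 negative pivots.
Hence Q is negative definite.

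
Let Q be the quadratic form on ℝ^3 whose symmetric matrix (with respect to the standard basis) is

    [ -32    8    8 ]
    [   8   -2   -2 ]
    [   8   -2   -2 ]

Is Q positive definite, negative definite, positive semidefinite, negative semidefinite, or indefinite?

Row-reducing A symmetrically gives the diagonal entries -32, 0, 0.
Counting signs: 1 negative, 2 zero.
Hence Q is negative semidefinite.

negative semidefinite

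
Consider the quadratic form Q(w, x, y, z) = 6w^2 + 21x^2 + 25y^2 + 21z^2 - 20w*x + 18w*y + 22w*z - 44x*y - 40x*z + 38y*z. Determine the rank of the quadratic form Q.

The associated matrix is A = [[6, -10, 9, 11], [-10, 21, -22, -20], [9, -22, 25, 19], [11, -20, 19, 21]].
Congruent diagonalization of A (simultaneous row and column reduction) yields pivots 6, 13/3, 5/26, 0.
Counting signs: 3 positive, 1 zero.
The rank is the number of nonzero pivots: 3.

3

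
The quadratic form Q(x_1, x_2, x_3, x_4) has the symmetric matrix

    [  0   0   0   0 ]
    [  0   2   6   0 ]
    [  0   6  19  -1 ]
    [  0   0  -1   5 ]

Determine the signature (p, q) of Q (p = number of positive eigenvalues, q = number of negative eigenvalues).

(3, 0)

Applying the same elementary operations to the rows and columns of A produces a congruent diagonal matrix with entries 0, 2, 1, 4.
Counting signs: 3 positive, 1 zero.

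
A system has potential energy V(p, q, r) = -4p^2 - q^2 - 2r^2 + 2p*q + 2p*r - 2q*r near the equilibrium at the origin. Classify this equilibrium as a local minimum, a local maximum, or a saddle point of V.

local maximum

The Hessian at the origin is H = [[-8, 2, 2], [2, -2, -2], [2, -2, -4]].
Row-reducing H symmetrically gives the diagonal entries -8, -3/2, -2.
That gives 3 negative pivots.
H is negative definite, so the origin is a strict local maximum.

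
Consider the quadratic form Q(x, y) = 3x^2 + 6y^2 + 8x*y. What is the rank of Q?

2

Write A = [[3, 4], [4, 6]].
Congruent diagonalization of A (simultaneous row and column reduction) yields pivots 3, 2/3.
That gives 2 positive pivots.
The rank is the number of nonzero pivots: 2.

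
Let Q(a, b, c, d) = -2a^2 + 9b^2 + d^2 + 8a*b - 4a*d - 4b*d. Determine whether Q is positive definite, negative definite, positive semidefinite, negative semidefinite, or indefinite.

indefinite

Write A = [[-2, 4, 0, -2], [4, 9, 0, -2], [0, 0, 0, 0], [-2, -2, 0, 1]].
Congruent diagonalization of A (simultaneous row and column reduction) yields pivots -2, 17, 0, 15/17.
Counting signs: 2 positive, 1 negative, 1 zero.
Hence Q is indefinite.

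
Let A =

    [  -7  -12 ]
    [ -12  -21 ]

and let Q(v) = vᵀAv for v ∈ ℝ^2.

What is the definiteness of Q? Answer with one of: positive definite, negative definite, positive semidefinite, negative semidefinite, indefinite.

Leading principal minors: Δ_1 = -7, Δ_2 = 3.
The signs alternate starting with Δ_1 < 0, so by Sylvester's criterion Q is negative definite.

negative definite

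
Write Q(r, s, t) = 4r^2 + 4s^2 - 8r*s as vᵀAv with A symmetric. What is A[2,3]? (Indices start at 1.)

0

The coefficient of s·t in Q is 0. For a symmetric A this equals A[2,3] + A[3,2] = 2·A[2,3].
So A[2,3] = 0/2 = 0.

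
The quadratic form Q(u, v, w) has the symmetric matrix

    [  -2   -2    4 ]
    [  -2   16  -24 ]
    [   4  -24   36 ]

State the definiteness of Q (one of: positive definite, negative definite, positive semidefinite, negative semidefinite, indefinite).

Row-reducing A symmetrically gives the diagonal entries -2, 18, 4/9.
Counting signs: 2 positive, 1 negative.
Hence Q is indefinite.

indefinite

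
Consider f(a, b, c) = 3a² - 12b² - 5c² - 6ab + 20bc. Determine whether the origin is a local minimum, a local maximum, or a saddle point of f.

The Hessian at the origin is H = [[6, -6, 0], [-6, -24, 20], [0, 20, -10]].
Applying the same elementary operations to the rows and columns of H produces a congruent diagonal matrix with entries 6, -30, 10/3.
So there are 2 positive, 1 negative pivots.
H is indefinite, so the origin is a saddle point.

saddle point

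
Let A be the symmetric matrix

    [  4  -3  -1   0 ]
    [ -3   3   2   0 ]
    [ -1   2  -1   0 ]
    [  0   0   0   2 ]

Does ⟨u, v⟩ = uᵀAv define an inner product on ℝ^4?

no

Row-reducing A symmetrically gives the diagonal entries 4, 3/4, -10/3, 2.
Counting signs: 3 positive, 1 negative.
Hence Q is indefinite.
⟨·,·⟩ is an inner product exactly when A is positive definite.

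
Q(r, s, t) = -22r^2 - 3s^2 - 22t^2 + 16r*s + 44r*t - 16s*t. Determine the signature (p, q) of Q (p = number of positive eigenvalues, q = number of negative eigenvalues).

Write A = [[-22, 8, 22], [8, -3, -8], [22, -8, -22]].
Applying the same elementary operations to the rows and columns of A produces a congruent diagonal matrix with entries -22, -1/11, 0.
That gives 2 negative, 1 zero pivots.

(0, 2)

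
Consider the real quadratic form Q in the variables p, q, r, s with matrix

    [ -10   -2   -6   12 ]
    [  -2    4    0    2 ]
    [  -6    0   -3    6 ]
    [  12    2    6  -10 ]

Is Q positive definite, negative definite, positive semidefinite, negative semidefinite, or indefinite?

indefinite

Congruent diagonalization of A (simultaneous row and column reduction) yields pivots -10, 22/5, 3/11, 0.
That gives 2 positive, 1 negative, 1 zero pivots.
Hence Q is indefinite.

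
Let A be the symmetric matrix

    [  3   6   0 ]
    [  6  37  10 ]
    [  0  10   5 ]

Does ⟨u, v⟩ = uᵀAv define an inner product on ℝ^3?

yes

Leading principal minors: Δ_1 = 3, Δ_2 = 75, Δ_3 = 75.
All leading principal minors are positive, so by Sylvester's criterion Q is positive definite.
⟨·,·⟩ is an inner product exactly when A is positive definite.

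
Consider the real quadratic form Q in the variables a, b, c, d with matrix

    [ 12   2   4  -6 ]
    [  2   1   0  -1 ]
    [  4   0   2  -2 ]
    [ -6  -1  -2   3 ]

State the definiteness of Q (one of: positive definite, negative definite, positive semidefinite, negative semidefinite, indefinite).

Row-reducing A symmetrically gives the diagonal entries 12, 2/3, 0, 0.
So there are 2 positive, 2 zero pivots.
Hence Q is positive semidefinite.

positive semidefinite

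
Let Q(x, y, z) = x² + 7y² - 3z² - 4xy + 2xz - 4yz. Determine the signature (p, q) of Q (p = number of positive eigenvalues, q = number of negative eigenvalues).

The symmetric matrix is A = [[1, -2, 1], [-2, 7, -2], [1, -2, -3]].
Congruent diagonalization of A (simultaneous row and column reduction) yields pivots 1, 3, -4.
That gives 2 positive, 1 negative pivots.

(2, 1)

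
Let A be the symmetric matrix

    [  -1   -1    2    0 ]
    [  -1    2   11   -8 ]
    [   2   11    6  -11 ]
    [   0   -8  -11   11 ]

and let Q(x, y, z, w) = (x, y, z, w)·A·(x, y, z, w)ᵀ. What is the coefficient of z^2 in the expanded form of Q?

6

The coefficient of z^2 is the diagonal entry A[3,3] = 6.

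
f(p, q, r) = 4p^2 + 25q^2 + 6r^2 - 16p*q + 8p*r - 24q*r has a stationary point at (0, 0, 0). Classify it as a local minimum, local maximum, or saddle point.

The Hessian at the origin is H = [[8, -16, 8], [-16, 50, -24], [8, -24, 12]].
An LDLᵀ factorisation of H has diagonal entries 8, 18, 4/9.
That gives 3 positive pivots.
H is positive definite, so the origin is a strict local minimum.

local minimum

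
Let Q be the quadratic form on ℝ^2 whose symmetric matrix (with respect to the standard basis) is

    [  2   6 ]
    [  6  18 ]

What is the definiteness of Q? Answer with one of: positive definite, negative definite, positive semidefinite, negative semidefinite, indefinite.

positive semidefinite

Symmetric row and column elimination reduces A to a congruent diagonal form with pivots 2, 0.
That gives 1 positive, 1 zero pivots.
Hence Q is positive semidefinite.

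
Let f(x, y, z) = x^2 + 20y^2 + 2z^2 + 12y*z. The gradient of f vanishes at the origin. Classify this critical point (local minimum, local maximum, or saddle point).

The Hessian at the origin is H = [[2, 0, 0], [0, 40, 12], [0, 12, 4]].
Applying the same elementary operations to the rows and columns of H produces a congruent diagonal matrix with entries 2, 40, 2/5.
Counting signs: 3 positive.
H is positive definite, so the origin is a strict local minimum.

local minimum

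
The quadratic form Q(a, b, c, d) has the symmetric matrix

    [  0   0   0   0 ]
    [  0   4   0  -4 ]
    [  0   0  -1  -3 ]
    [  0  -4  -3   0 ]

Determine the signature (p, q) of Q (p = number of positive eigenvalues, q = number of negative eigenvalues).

(2, 1)

Applying the same elementary operations to the rows and columns of A produces a congruent diagonal matrix with entries 0, 4, -1, 5.
Counting signs: 2 positive, 1 negative, 1 zero.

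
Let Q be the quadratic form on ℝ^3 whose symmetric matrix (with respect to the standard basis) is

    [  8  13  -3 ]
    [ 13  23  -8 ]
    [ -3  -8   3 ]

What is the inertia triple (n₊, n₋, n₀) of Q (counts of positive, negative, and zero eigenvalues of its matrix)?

An LDLᵀ factorisation of A has diagonal entries 8, 15/8, -10/3.
That gives 2 positive, 1 negative pivots.

(2, 1, 0)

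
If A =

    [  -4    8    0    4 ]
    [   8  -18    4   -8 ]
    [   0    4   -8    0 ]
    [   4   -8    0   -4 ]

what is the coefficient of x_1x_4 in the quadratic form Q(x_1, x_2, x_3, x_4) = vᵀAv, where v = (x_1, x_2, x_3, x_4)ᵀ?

The coefficient of x_1x_4 is A[1,4] + A[4,1] = 2·4 = 8.

8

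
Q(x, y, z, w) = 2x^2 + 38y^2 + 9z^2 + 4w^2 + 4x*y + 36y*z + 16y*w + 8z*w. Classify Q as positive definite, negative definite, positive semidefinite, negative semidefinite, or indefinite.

positive semidefinite

The associated matrix is A = [[2, 2, 0, 0], [2, 38, 18, 8], [0, 18, 9, 4], [0, 8, 4, 4]].
Congruent diagonalization of A (simultaneous row and column reduction) yields pivots 2, 36, 0, 20/9.
So there are 3 positive, 1 zero pivots.
Hence Q is positive semidefinite.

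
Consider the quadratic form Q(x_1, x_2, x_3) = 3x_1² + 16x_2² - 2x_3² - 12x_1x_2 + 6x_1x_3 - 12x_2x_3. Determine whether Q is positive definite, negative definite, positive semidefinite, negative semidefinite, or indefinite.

The symmetric matrix is A = [[3, -6, 3], [-6, 16, -6], [3, -6, -2]].
An LDLᵀ factorisation of A has diagonal entries 3, 4, -5.
Counting signs: 2 positive, 1 negative.
Hence Q is indefinite.

indefinite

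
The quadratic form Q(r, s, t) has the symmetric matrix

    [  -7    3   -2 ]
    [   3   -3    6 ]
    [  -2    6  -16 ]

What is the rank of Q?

Symmetric row and column elimination reduces A to a congruent diagonal form with pivots -7, -12/7, 0.
So there are 2 negative, 1 zero pivots.
The rank is the number of nonzero pivots: 2.

2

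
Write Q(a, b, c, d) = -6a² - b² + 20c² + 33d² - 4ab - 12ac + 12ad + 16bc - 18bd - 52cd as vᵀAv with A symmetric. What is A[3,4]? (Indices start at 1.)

-26

The coefficient of c·d in Q is -52. For a symmetric A this equals A[3,4] + A[4,3] = 2·A[3,4].
So A[3,4] = -52/2 = -26.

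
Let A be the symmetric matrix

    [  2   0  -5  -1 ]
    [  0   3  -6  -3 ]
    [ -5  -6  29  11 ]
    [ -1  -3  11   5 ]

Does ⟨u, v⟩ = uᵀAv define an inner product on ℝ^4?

Row-reducing A symmetrically gives the diagonal entries 2, 3, 9/2, 1/9.
Counting signs: 4 positive.
Hence Q is positive definite.
⟨·,·⟩ is an inner product exactly when A is positive definite.

yes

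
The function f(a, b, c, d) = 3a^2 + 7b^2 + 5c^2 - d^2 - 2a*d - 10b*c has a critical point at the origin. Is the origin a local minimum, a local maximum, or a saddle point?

The Hessian at the origin is H = [[6, 0, 0, -2], [0, 14, -10, 0], [0, -10, 10, 0], [-2, 0, 0, -2]].
Row-reducing H symmetrically gives the diagonal entries 6, 14, 20/7, -8/3.
That gives 3 positive, 1 negative pivots.
H is indefinite, so the origin is a saddle point.

saddle point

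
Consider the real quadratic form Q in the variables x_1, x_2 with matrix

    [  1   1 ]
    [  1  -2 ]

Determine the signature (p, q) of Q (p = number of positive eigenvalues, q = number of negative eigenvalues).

(1, 1)

An LDLᵀ factorisation of A has diagonal entries 1, -3.
That gives 1 positive, 1 negative pivots.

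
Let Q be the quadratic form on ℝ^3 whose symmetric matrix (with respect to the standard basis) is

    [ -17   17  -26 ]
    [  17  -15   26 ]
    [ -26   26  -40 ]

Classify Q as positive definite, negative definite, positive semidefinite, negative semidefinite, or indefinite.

Congruent diagonalization of A (simultaneous row and column reduction) yields pivots -17, 2, -4/17.
Counting signs: 1 positive, 2 negative.
Hence Q is indefinite.

indefinite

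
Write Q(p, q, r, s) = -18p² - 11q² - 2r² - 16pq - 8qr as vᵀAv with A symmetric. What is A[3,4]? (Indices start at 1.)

The coefficient of r·s in Q is 0. For a symmetric A this equals A[3,4] + A[4,3] = 2·A[3,4].
So A[3,4] = 0/2 = 0.

0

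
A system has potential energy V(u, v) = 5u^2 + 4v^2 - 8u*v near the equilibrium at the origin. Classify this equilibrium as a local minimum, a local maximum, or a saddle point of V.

The Hessian at the origin is H = [[10, -8], [-8, 8]].
det H = 10·8 − (-8)² = 16 > 0 and H[1,1] = 10 > 0, so H is positive definite.
Therefore the origin is a local minimum.

local minimum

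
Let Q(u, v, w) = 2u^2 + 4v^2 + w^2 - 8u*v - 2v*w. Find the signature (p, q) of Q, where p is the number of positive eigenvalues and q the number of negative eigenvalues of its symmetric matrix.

(2, 1)

Write A = [[2, -4, 0], [-4, 4, -1], [0, -1, 1]].
An LDLᵀ factorisation of A has diagonal entries 2, -4, 5/4.
That gives 2 positive, 1 negative pivots.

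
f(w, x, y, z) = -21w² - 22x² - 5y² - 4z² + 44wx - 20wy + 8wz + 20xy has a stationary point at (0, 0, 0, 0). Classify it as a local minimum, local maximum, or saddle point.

saddle point

The Hessian at the origin is H = [[-42, 44, -20, 8], [44, -44, 20, 0], [-20, 20, -10, 0], [8, 0, 0, -8]].
Row-reducing H symmetrically gives the diagonal entries -42, 44/21, -10/11, -40.
That gives 1 positive, 3 negative pivots.
H is indefinite, so the origin is a saddle point.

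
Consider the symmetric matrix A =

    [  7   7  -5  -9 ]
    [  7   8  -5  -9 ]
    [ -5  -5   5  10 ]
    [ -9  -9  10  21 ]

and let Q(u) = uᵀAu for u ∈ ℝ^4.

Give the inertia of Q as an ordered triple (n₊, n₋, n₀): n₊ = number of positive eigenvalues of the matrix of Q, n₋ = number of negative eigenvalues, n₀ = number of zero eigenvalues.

(4, 0, 0)

Congruent diagonalization of A (simultaneous row and column reduction) yields pivots 7, 1, 10/7, 1/2.
So there are 4 positive pivots.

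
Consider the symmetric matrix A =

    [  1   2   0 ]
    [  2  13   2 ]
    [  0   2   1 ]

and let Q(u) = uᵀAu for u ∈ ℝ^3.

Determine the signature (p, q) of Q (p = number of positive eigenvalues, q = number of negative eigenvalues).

(3, 0)

Congruent diagonalization of A (simultaneous row and column reduction) yields pivots 1, 9, 5/9.
That gives 3 positive pivots.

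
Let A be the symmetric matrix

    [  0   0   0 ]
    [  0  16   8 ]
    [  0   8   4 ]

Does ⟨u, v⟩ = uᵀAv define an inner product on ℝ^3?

no

Congruent diagonalization of A (simultaneous row and column reduction) yields pivots 0, 16, 0.
Counting signs: 1 positive, 2 zero.
Hence Q is positive semidefinite.
⟨·,·⟩ is an inner product exactly when A is positive definite.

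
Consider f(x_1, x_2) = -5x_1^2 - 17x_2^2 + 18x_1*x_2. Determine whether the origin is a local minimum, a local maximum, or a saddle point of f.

The Hessian at the origin is H = [[-10, 18], [18, -34]].
det H = -10·-34 − (18)² = 16 > 0 and H[1,1] = -10 < 0, so H is negative definite.
Therefore the origin is a local maximum.

local maximum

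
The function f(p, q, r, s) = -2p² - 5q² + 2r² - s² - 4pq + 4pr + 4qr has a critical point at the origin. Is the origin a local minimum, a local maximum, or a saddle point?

saddle point

The Hessian at the origin is H = [[-4, -4, 4, 0], [-4, -10, 4, 0], [4, 4, 4, 0], [0, 0, 0, -2]].
Applying the same elementary operations to the rows and columns of H produces a congruent diagonal matrix with entries -4, -6, 8, -2.
That gives 1 positive, 3 negative pivots.
H is indefinite, so the origin is a saddle point.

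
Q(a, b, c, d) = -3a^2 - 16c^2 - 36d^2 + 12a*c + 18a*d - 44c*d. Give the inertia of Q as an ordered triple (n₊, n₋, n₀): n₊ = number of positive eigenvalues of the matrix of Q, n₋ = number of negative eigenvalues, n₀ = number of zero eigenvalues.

(0, 3, 1)

The symmetric matrix is A = [[-3, 0, 6, 9], [0, 0, 0, 0], [6, 0, -16, -22], [9, 0, -22, -36]].
Congruent diagonalization of A (simultaneous row and column reduction) yields pivots -3, 0, -4, -5.
Counting signs: 3 negative, 1 zero.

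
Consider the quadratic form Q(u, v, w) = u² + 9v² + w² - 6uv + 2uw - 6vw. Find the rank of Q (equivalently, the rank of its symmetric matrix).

The associated matrix is A = [[1, -3, 1], [-3, 9, -3], [1, -3, 1]].
Applying the same elementary operations to the rows and columns of A produces a congruent diagonal matrix with entries 1, 0, 0.
That gives 1 positive, 2 zero pivots.
The rank is the number of nonzero pivots: 1.

1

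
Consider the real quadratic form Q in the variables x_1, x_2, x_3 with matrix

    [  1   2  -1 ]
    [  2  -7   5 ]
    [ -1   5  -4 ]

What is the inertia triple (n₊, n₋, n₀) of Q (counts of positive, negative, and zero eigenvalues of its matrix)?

(1, 2, 0)

Applying the same elementary operations to the rows and columns of A produces a congruent diagonal matrix with entries 1, -11, -6/11.
Counting signs: 1 positive, 2 negative.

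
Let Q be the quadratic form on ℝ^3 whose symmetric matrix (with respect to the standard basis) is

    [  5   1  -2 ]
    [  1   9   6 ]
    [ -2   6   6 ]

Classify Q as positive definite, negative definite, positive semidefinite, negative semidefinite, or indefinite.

Leading principal minors: Δ_1 = 5, Δ_2 = 44, Δ_3 = 24.
All leading principal minors are positive, so by Sylvester's criterion Q is positive definite.

positive definite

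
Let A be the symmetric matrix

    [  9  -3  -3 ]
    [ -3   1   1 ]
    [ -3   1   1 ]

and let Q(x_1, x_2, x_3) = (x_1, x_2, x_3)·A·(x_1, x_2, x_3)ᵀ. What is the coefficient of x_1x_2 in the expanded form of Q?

-6

The coefficient of x_1x_2 is A[1,2] + A[2,1] = 2·(-3) = -6.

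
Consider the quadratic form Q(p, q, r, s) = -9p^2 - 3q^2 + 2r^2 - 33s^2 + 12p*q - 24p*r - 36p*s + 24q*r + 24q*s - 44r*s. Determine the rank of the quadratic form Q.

Write A = [[-9, 6, -12, -18], [6, -3, 12, 12], [-12, 12, 2, -22], [-18, 12, -22, -33]].
Symmetric row and column elimination reduces A to a congruent diagonal form with pivots -9, 1, 2, 1.
That gives 3 positive, 1 negative pivots.
The rank is the number of nonzero pivots: 4.

4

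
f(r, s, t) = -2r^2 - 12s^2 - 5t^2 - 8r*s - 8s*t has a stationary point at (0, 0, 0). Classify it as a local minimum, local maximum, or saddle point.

The Hessian at the origin is H = [[-4, -8, 0], [-8, -24, -8], [0, -8, -10]].
Congruent diagonalization of H (simultaneous row and column reduction) yields pivots -4, -8, -2.
That gives 3 negative pivots.
H is negative definite, so the origin is a strict local maximum.

local maximum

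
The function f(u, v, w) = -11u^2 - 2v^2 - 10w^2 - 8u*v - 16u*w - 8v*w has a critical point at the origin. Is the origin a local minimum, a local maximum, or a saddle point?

The Hessian at the origin is H = [[-22, -8, -16], [-8, -4, -8], [-16, -8, -20]].
Symmetric row and column elimination reduces H to a congruent diagonal form with pivots -22, -12/11, -4.
So there are 3 negative pivots.
H is negative definite, so the origin is a strict local maximum.

local maximum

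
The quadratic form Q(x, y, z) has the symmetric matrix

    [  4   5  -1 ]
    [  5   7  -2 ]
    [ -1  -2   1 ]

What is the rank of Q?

Congruent diagonalization of A (simultaneous row and column reduction) yields pivots 4, 3/4, 0.
That gives 2 positive, 1 zero pivots.
The rank is the number of nonzero pivots: 2.

2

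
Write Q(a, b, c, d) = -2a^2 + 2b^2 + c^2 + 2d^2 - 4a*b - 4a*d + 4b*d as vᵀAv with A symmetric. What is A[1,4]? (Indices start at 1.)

-2

The coefficient of a·d in Q is -4. For a symmetric A this equals A[1,4] + A[4,1] = 2·A[1,4].
So A[1,4] = -4/2 = -2.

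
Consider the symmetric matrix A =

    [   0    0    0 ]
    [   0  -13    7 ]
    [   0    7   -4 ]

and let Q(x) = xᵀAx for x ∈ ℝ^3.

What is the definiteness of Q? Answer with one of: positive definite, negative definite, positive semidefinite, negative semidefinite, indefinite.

negative semidefinite

Row-reducing A symmetrically gives the diagonal entries 0, -13, -3/13.
Counting signs: 2 negative, 1 zero.
Hence Q is negative semidefinite.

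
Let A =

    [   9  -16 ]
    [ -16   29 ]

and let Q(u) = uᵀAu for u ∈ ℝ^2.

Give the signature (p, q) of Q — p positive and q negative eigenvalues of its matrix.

(2, 0)

Congruent diagonalization of A (simultaneous row and column reduction) yields pivots 9, 5/9.
So there are 2 positive pivots.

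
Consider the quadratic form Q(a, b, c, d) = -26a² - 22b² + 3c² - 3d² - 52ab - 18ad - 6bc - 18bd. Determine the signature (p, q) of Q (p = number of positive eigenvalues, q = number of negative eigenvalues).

Write A = [[-26, -26, 0, -9], [-26, -22, -3, -9], [0, -3, 3, 0], [-9, -9, 0, -3]].
An LDLᵀ factorisation of A has diagonal entries -26, 4, 3/4, 3/26.
That gives 3 positive, 1 negative pivots.

(3, 1)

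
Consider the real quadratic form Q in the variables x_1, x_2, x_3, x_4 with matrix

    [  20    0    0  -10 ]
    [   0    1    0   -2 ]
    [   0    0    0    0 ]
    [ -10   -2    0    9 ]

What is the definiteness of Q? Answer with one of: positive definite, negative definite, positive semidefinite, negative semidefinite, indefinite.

positive semidefinite

Applying the same elementary operations to the rows and columns of A produces a congruent diagonal matrix with entries 20, 1, 0, 0.
That gives 2 positive, 2 zero pivots.
Hence Q is positive semidefinite.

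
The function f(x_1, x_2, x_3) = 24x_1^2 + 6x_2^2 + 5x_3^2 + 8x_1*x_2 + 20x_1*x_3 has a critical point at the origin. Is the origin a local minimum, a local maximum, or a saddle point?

The Hessian at the origin is H = [[48, 8, 20], [8, 12, 0], [20, 0, 10]].
An LDLᵀ factorisation of H has diagonal entries 48, 32/3, 5/8.
So there are 3 positive pivots.
H is positive definite, so the origin is a strict local minimum.

local minimum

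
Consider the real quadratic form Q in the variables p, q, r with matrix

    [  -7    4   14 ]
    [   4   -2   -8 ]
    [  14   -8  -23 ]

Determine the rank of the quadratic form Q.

3

Applying the same elementary operations to the rows and columns of A produces a congruent diagonal matrix with entries -7, 2/7, 5.
Counting signs: 2 positive, 1 negative.
The rank is the number of nonzero pivots: 3.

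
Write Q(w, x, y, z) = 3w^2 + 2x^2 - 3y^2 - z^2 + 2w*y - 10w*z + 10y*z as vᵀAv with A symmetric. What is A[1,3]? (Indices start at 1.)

1

The coefficient of w·y in Q is 2. For a symmetric A this equals A[1,3] + A[3,1] = 2·A[1,3].
So A[1,3] = 2/2 = 1.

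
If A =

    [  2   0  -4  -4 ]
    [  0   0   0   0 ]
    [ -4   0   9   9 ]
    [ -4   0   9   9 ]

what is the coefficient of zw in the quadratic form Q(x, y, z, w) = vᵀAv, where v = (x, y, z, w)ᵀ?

18

The coefficient of zw is A[3,4] + A[4,3] = 2·9 = 18.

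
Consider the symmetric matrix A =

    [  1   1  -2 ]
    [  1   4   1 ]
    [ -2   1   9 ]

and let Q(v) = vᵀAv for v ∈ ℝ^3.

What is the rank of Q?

Applying the same elementary operations to the rows and columns of A produces a congruent diagonal matrix with entries 1, 3, 2.
That gives 3 positive pivots.
The rank is the number of nonzero pivots: 3.

3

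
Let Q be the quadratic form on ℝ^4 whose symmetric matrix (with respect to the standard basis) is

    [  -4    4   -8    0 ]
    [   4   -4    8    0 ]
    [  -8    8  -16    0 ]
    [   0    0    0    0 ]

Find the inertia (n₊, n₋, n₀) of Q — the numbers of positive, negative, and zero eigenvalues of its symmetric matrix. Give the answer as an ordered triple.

(0, 1, 3)

Congruent diagonalization of A (simultaneous row and column reduction) yields pivots -4, 0, 0, 0.
So there are 1 negative, 3 zero pivots.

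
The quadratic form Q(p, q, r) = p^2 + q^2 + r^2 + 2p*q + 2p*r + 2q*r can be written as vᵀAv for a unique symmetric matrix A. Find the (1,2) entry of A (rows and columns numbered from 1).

The coefficient of p·q in Q is 2. For a symmetric A this equals A[1,2] + A[2,1] = 2·A[1,2].
So A[1,2] = 2/2 = 1.

1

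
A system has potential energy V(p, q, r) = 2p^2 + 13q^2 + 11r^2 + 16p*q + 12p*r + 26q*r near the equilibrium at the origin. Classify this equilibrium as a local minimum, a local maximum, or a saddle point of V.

The Hessian at the origin is H = [[4, 16, 12], [16, 26, 26], [12, 26, 22]].
Applying the same elementary operations to the rows and columns of H produces a congruent diagonal matrix with entries 4, -38, -24/19.
Counting signs: 1 positive, 2 negative.
H is indefinite, so the origin is a saddle point.

saddle point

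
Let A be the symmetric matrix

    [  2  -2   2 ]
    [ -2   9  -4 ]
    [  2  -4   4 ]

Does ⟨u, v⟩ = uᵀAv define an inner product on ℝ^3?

Leading principal minors: Δ_1 = 2, Δ_2 = 14, Δ_3 = 20.
All leading principal minors are positive, so by Sylvester's criterion Q is positive definite.
⟨·,·⟩ is an inner product exactly when A is positive definite.

yes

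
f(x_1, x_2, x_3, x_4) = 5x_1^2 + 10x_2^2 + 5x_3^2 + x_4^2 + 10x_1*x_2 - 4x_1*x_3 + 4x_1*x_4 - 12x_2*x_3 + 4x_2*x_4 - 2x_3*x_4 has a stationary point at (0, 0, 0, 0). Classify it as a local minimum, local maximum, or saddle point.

The Hessian at the origin is H = [[10, 10, -4, 4], [10, 20, -12, 4], [-4, -12, 10, -2], [4, 4, -2, 2]].
An LDLᵀ factorisation of H has diagonal entries 10, 10, 2, 8/25.
Counting signs: 4 positive.
H is positive definite, so the origin is a strict local minimum.

local minimum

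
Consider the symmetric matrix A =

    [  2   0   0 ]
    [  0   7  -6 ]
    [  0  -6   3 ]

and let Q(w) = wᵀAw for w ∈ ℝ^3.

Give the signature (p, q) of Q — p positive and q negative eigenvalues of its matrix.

Applying the same elementary operations to the rows and columns of A produces a congruent diagonal matrix with entries 2, 7, -15/7.
Counting signs: 2 positive, 1 negative.

(2, 1)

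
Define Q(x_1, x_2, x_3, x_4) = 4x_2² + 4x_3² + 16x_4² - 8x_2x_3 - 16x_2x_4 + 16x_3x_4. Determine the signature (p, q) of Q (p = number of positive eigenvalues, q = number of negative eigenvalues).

(1, 0)

The associated matrix is A = [[0, 0, 0, 0], [0, 4, -4, -8], [0, -4, 4, 8], [0, -8, 8, 16]].
Congruent diagonalization of A (simultaneous row and column reduction) yields pivots 0, 4, 0, 0.
Counting signs: 1 positive, 3 zero.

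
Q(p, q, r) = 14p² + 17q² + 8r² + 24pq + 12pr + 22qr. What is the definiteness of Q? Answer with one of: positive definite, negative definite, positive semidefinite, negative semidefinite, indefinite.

positive definite

The associated matrix is A = [[14, 12, 6], [12, 17, 11], [6, 11, 8]].
Congruent diagonalization of A (simultaneous row and column reduction) yields pivots 14, 47/7, 15/47.
So there are 3 positive pivots.
Hence Q is positive definite.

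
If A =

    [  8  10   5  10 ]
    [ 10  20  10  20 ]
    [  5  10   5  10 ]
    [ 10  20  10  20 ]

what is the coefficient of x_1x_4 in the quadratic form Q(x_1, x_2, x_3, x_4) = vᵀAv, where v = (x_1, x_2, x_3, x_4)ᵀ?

20

The coefficient of x_1x_4 is A[1,4] + A[4,1] = 2·10 = 20.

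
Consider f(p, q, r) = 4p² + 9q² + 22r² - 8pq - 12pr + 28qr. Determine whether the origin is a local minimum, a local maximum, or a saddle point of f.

The Hessian at the origin is H = [[8, -8, -12], [-8, 18, 28], [-12, 28, 44]].
Row-reducing H symmetrically gives the diagonal entries 8, 10, 2/5.
That gives 3 positive pivots.
H is positive definite, so the origin is a strict local minimum.

local minimum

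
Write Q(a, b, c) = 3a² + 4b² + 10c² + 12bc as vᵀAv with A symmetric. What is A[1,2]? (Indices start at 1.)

0

The coefficient of a·b in Q is 0. For a symmetric A this equals A[1,2] + A[2,1] = 2·A[1,2].
So A[1,2] = 0/2 = 0.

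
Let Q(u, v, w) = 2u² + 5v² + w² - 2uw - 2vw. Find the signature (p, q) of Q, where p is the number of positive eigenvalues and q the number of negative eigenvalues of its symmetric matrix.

(3, 0)

Write A = [[2, 0, -1], [0, 5, -1], [-1, -1, 1]].
Applying the same elementary operations to the rows and columns of A produces a congruent diagonal matrix with entries 2, 5, 3/10.
That gives 3 positive pivots.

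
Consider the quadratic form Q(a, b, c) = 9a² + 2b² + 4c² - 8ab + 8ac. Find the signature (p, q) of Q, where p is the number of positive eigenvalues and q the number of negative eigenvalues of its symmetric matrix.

The symmetric matrix is A = [[9, -4, 4], [-4, 2, 0], [4, 0, 4]].
Symmetric row and column elimination reduces A to a congruent diagonal form with pivots 9, 2/9, -12.
So there are 2 positive, 1 negative pivots.

(2, 1)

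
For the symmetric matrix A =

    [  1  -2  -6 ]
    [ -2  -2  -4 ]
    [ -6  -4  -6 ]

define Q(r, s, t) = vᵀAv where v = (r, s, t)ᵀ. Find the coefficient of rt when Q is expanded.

-12

The coefficient of rt is A[1,3] + A[3,1] = 2·(-6) = -12.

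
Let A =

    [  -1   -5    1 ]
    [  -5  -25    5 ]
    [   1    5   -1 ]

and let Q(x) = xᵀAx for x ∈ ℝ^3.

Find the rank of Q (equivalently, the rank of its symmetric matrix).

Congruent diagonalization of A (simultaneous row and column reduction) yields pivots -1, 0, 0.
Counting signs: 1 negative, 2 zero.
The rank is the number of nonzero pivots: 1.

1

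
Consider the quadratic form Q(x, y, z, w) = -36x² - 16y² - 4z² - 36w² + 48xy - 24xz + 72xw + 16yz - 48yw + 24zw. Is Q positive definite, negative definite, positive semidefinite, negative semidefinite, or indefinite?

negative semidefinite

The symmetric matrix is A = [[-36, 24, -12, 36], [24, -16, 8, -24], [-12, 8, -4, 12], [36, -24, 12, -36]].
Symmetric row and column elimination reduces A to a congruent diagonal form with pivots -36, 0, 0, 0.
So there are 1 negative, 3 zero pivots.
Hence Q is negative semidefinite.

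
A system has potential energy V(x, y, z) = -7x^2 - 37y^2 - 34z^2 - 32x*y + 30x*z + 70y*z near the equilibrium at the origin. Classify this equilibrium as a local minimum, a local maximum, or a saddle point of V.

local maximum

The Hessian at the origin is H = [[-14, -32, 30], [-32, -74, 70], [30, 70, -68]].
Symmetric row and column elimination reduces H to a congruent diagonal form with pivots -14, -6/7, -4/3.
So there are 3 negative pivots.
H is negative definite, so the origin is a strict local maximum.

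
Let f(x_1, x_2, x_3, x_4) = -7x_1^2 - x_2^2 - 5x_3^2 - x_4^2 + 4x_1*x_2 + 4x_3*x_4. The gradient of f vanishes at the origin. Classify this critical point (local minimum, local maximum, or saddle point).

The Hessian at the origin is H = [[-14, 4, 0, 0], [4, -2, 0, 0], [0, 0, -10, 4], [0, 0, 4, -2]].
Congruent diagonalization of H (simultaneous row and column reduction) yields pivots -14, -6/7, -10, -2/5.
Counting signs: 4 negative.
H is negative definite, so the origin is a strict local maximum.

local maximum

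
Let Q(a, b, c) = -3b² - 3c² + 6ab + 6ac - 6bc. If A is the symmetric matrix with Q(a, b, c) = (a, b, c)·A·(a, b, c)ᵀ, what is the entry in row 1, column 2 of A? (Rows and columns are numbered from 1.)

3

The coefficient of a·b in Q is 6. For a symmetric A this equals A[1,2] + A[2,1] = 2·A[1,2].
So A[1,2] = 6/2 = 3.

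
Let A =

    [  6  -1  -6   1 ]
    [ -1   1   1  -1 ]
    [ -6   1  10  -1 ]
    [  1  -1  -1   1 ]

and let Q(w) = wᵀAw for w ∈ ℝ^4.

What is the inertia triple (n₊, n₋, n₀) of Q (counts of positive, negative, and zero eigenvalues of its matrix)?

(3, 0, 1)

Applying the same elementary operations to the rows and columns of A produces a congruent diagonal matrix with entries 6, 5/6, 4, 0.
Counting signs: 3 positive, 1 zero.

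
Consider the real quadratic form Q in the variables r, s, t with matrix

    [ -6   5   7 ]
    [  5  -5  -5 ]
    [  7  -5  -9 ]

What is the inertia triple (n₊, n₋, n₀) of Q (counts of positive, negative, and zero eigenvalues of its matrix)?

Symmetric row and column elimination reduces A to a congruent diagonal form with pivots -6, -5/6, 0.
So there are 2 negative, 1 zero pivots.

(0, 2, 1)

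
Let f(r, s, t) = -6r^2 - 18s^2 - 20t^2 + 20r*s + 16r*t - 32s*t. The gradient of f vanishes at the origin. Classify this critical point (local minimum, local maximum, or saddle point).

local maximum

The Hessian at the origin is H = [[-12, 20, 16], [20, -36, -32], [16, -32, -40]].
An LDLᵀ factorisation of H has diagonal entries -12, -8/3, -8.
So there are 3 negative pivots.
H is negative definite, so the origin is a strict local maximum.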